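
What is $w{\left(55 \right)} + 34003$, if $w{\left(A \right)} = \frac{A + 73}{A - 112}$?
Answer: $\frac{1938043}{57} \approx 34001.0$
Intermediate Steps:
$w{\left(A \right)} = \frac{73 + A}{-112 + A}$
$w{\left(55 \right)} + 34003 = \frac{73 + 55}{-112 + 55} + 34003 = \frac{1}{-57} \cdot 128 + 34003 = \left(- \frac{1}{57}\right) 128 + 34003 = - \frac{128}{57} + 34003 = \frac{1938043}{57}$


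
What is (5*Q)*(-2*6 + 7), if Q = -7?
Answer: 175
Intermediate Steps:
(5*Q)*(-2*6 + 7) = (5*(-7))*(-2*6 + 7) = -35*(-12 + 7) = -35*(-5) = 175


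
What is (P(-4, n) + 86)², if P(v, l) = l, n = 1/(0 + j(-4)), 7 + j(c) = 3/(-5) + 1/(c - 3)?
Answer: 541539441/73441 ≈ 7373.8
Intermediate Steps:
j(c) = -38/5 + 1/(-3 + c) (j(c) = -7 + (3/(-5) + 1/(c - 3)) = -7 + (3*(-⅕) + 1/(-3 + c)) = -7 + (-⅗ + 1/(-3 + c)) = -38/5 + 1/(-3 + c))
n = -35/271 (n = 1/(0 + (119 - 38*(-4))/(5*(-3 - 4))) = 1/(0 + (⅕)*(119 + 152)/(-7)) = 1/(0 + (⅕)*(-⅐)*271) = 1/(0 - 271/35) = 1/(-271/35) = -35/271 ≈ -0.12915)
(P(-4, n) + 86)² = (-35/271 + 86)² = (23271/271)² = 541539441/73441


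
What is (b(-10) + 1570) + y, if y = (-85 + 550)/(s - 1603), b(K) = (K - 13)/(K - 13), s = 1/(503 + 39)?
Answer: 272934409/173765 ≈ 1570.7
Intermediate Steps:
s = 1/542 ≈ 0.0018450
b(K) = 1 (b(K) = (-13 + K)/(-13 + K) = 1)
y = -50406/173765 (y = (-85 + 550)/(1/542 - 1603) = 465/(-868825/542) = 465*(-542/868825) = -50406/173765 ≈ -0.29008)
(b(-10) + 1570) + y = (1 + 1570) - 50406/173765 = 1571 - 50406/173765 = 272934409/173765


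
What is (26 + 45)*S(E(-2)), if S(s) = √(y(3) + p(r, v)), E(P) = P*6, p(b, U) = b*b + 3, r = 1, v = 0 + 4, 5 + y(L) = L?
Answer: 71*√2 ≈ 100.41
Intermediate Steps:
y(L) = -5 + L
v = 4
p(b, U) = 3 + b² (p(b, U) = b² + 3 = 3 + b²)
E(P) = 6*P
S(s) = √2 (S(s) = √((-5 + 3) + (3 + 1²)) = √(-2 + (3 + 1)) = √(-2 + 4) = √2)
(26 + 45)*S(E(-2)) = (26 + 45)*√2 = 71*√2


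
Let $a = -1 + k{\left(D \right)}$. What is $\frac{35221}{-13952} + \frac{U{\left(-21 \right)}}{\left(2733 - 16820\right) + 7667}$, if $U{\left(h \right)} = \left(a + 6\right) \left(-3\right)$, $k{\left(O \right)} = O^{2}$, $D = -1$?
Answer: $- \frac{18822307}{7464320} \approx -2.5216$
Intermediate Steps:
$a = 0$ ($a = -1 + \left(-1\right)^{2} = -1 + 1 = 0$)
$U{\left(h \right)} = -18$ ($U{\left(h \right)} = \left(0 + 6\right) \left(-3\right) = 6 \left(-3\right) = -18$)
$\frac{35221}{-13952} + \frac{U{\left(-21 \right)}}{\left(2733 - 16820\right) + 7667} = \frac{35221}{-13952} - \frac{18}{\left(2733 - 16820\right) + 7667} = 35221 \left(- \frac{1}{13952}\right) - \frac{18}{-14087 + 7667} = - \frac{35221}{13952} - \frac{18}{-6420} = - \frac{35221}{13952} - - \frac{3}{1070} = - \frac{35221}{13952} + \frac{3}{1070} = - \frac{18822307}{7464320}$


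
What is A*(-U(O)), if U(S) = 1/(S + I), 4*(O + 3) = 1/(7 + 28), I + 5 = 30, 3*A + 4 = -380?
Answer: 17920/3081 ≈ 5.8163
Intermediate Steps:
A = -128 (A = -4/3 + (1/3)*(-380) = -4/3 - 380/3 = -128)
I = 25 (I = -5 + 30 = 25)
O = -419/140 (O = -3 + 1/(4*(7 + 28)) = -3 + (1/4)/35 = -3 + (1/4)*(1/35) = -3 + 1/140 = -419/140 ≈ -2.9929)
U(S) = 1/(25 + S) (U(S) = 1/(S + 25) = 1/(25 + S))
A*(-U(O)) = -(-128)/(25 - 419/140) = -(-128)/3081/140 = -(-128)*140/3081 = -128*(-140/3081) = 17920/3081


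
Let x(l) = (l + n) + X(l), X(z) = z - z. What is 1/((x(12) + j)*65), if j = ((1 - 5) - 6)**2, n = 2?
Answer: 1/7410 ≈ 0.00013495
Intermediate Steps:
j = 100 (j = (-4 - 6)**2 = (-10)**2 = 100)
X(z) = 0
x(l) = 2 + l (x(l) = (l + 2) + 0 = (2 + l) + 0 = 2 + l)
1/((x(12) + j)*65) = 1/(((2 + 12) + 100)*65) = 1/((14 + 100)*65) = 1/(114*65) = 1/7410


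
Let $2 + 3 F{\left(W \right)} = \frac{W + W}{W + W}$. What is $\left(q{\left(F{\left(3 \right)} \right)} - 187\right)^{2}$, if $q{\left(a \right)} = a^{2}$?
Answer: $\frac{2829124}{81} \approx 34927.0$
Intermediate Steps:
$F{\left(W \right)} = - \frac{1}{3}$ ($F{\left(W \right)} = - \frac{2}{3} + \frac{\left(W + W\right) \frac{1}{W + W}}{3} = - \frac{2}{3} + \frac{2 W \frac{1}{2 W}}{3} = - \frac{2}{3} + \frac{1}{3} \cdot 1 = - \frac{2}{3} + \frac{1}{3} = - \frac{1}{3}$)
$\left(q{\left(F{\left(3 \right)} \right)} - 187\right)^{2} = \left(\left(- \frac{1}{3}\right)^{2} - 187\right)^{2} = \left(\frac{1}{9} - 187\right)^{2} = \left(- \frac{1682}{9}\right)^{2} = \frac{2829124}{81}$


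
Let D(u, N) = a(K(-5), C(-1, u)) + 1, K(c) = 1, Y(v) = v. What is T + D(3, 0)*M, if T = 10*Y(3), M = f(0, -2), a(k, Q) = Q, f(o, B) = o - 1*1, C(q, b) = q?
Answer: 30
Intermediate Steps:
f(o, B) = -1 + o (f(o, B) = o - 1 = -1 + o)
M = -1 (M = -1 + 0 = -1)
D(u, N) = 0 (D(u, N) = -1 + 1 = 0)
T = 30 (T = 10*3 = 30)
T + D(3, 0)*M = 30 + 0*(-1) = 30 + 0 = 30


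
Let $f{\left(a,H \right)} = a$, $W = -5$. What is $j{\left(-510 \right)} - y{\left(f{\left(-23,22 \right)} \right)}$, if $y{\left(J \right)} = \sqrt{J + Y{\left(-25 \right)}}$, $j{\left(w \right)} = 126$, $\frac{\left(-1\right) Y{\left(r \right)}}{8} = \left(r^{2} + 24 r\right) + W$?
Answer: $126 - i \sqrt{183} \approx 126.0 - 13.528 i$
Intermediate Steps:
$Y{\left(r \right)} = 40 - 192 r - 8 r^{2}$ ($Y{\left(r \right)} = - 8 \left(\left(r^{2} + 24 r\right) - 5\right) = - 8 \left(-5 + r^{2} + 24 r\right) = 40 - 192 r - 8 r^{2}$)
$y{\left(J \right)} = \sqrt{-160 + J}$ ($y{\left(J \right)} = \sqrt{J - \left(-4840 + 5000\right)} = \sqrt{J + \left(40 + 4800 - 5000\right)} = \sqrt{J - 160} = \sqrt{-160 + J}$)
$j{\left(-510 \right)} - y{\left(f{\left(-23,22 \right)} \right)} = 126 - \sqrt{-160 - 23} = 126 - \sqrt{-183} = 126 - i \sqrt{183}$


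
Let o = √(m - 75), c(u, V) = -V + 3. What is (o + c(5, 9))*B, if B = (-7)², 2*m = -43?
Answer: -294 + 49*I*√386/2 ≈ -294.0 + 481.35*I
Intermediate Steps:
m = -43/2 (m = (½)*(-43) = -43/2 ≈ -21.500)
c(u, V) = 3 - V
B = 49
o = I*√386/2 (o = √(-43/2 - 75) = √(-193/2) = I*√386/2 ≈ 9.8234*I)
(o + c(5, 9))*B = (I*√386/2 + (3 - 1*9))*49 = (I*√386/2 + (3 - 9))*49 = (I*√386/2 - 6)*49 = (-6 + I*√386/2)*49 = -294 + 49*I*√386/2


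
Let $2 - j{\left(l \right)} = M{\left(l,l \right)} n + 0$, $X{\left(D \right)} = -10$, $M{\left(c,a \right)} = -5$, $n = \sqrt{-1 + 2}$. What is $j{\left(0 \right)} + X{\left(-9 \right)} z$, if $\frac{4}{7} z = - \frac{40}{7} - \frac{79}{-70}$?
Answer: $\frac{349}{4} \approx 87.25$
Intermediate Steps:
$n = 1$ ($n = \sqrt{1} = 1$)
$z = - \frac{321}{40}$ ($z = \frac{7 \left(- \frac{40}{7} - \frac{79}{-70}\right)}{4} = \frac{7 \left(\left(-40\right) \frac{1}{7} - - \frac{79}{70}\right)}{4} = \frac{7 \left(- \frac{40}{7} + \frac{79}{70}\right)}{4} = \frac{7}{4} \left(- \frac{321}{70}\right) = - \frac{321}{40} \approx -8.025$)
$j{\left(l \right)} = 7$ ($j{\left(l \right)} = 2 - \left(\left(-5\right) 1 + 0\right) = 2 - \left(-5 + 0\right) = 2 - -5 = 2 + 5 = 7$)
$j{\left(0 \right)} + X{\left(-9 \right)} z = 7 - - \frac{321}{4} = 7 + \frac{321}{4} = \frac{349}{4}$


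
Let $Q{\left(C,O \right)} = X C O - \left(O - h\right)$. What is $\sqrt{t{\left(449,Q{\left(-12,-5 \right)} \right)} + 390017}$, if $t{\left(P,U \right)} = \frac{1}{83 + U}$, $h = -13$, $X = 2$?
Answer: $\frac{2 \sqrt{3707599155}}{195} \approx 624.51$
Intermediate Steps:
$Q{\left(C,O \right)} = -13 - O + 2 C O$ ($Q{\left(C,O \right)} = 2 C O - \left(13 + O\right) = -13 - O + 2 C O$)
$\sqrt{t{\left(449,Q{\left(-12,-5 \right)} \right)} + 390017} = \sqrt{\frac{1}{83 - \left(8 - 120\right)} + 390017} = \sqrt{\frac{1}{83 + \left(-13 + 5 + 120\right)} + 390017} = \sqrt{\frac{1}{83 + 112} + 390017} = \sqrt{\frac{1}{195} + 390017} = \sqrt{\frac{76053316}{195}} = \frac{2 \sqrt{3707599155}}{195}$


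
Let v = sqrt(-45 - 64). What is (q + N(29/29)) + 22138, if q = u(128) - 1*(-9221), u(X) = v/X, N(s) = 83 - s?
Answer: 31441 + I*sqrt(109)/128 ≈ 31441.0 + 0.081565*I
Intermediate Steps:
v = I*sqrt(109) (v = sqrt(-109) = I*sqrt(109) ≈ 10.44*I)
u(X) = I*sqrt(109)/X (u(X) = (I*sqrt(109))/X = I*sqrt(109)/X)
q = 9221 + I*sqrt(109)/128 (q = I*sqrt(109)/128 - 1*(-9221) = I*sqrt(109)*(1/128) + 9221 = I*sqrt(109)/128 + 9221 = 9221 + I*sqrt(109)/128 ≈ 9221.0 + 0.081565*I)
(q + N(29/29)) + 22138 = ((9221 + I*sqrt(109)/128) + (83 - 29/29)) + 22138 = ((9221 + I*sqrt(109)/128) + (83 - 1*1)) + 22138 = ((9221 + I*sqrt(109)/128) + (83 - 1)) + 22138 = ((9221 + I*sqrt(109)/128) + 82) + 22138 = (9303 + I*sqrt(109)/128) + 22138 = 31441 + I*sqrt(109)/128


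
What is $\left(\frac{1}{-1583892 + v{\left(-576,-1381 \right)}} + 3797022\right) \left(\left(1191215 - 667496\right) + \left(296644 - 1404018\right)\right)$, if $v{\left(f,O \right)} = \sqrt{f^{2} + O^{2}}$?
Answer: $- \frac{5559683472153663507417810}{2508711628727} + \frac{583655 \sqrt{2238937}}{2508711628727} \approx -2.2162 \cdot 10^{12}$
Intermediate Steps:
$v{\left(f,O \right)} = \sqrt{O^{2} + f^{2}}$
$\left(\frac{1}{-1583892 + v{\left(-576,-1381 \right)}} + 3797022\right) \left(\left(1191215 - 667496\right) + \left(296644 - 1404018\right)\right) = \left(\frac{1}{-1583892 + \sqrt{\left(-1381\right)^{2} + \left(-576\right)^{2}}} + 3797022\right) \left(\left(1191215 - 667496\right) + \left(296644 - 1404018\right)\right) = \left(\frac{1}{-1583892 + \sqrt{1907161 + 331776}} + 3797022\right) \left(\left(1191215 - 667496\right) - 1107374\right) = \left(\frac{1}{-1583892 + \sqrt{2238937}} + 3797022\right) \left(523719 - 1107374\right) = \left(3797022 + \frac{1}{-1583892 + \sqrt{2238937}}\right) \left(-583655\right) = -2216150875410 - \frac{583655}{-1583892 + \sqrt{2238937}}$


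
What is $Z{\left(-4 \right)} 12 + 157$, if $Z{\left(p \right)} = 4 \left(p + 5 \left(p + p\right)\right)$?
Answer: $-1955$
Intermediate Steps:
$Z{\left(p \right)} = 44 p$ ($Z{\left(p \right)} = 4 \left(p + 5 \cdot 2 p\right) = 4 \left(p + 10 p\right) = 4 \cdot 11 p = 44 p$)
$Z{\left(-4 \right)} 12 + 157 = 44 \left(-4\right) 12 + 157 = \left(-176\right) 12 + 157 = -2112 + 157 = -1955$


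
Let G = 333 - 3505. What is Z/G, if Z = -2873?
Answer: 221/244 ≈ 0.90574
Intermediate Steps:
G = -3172
Z/G = -2873/(-3172) = -2873*(-1/3172) = 221/244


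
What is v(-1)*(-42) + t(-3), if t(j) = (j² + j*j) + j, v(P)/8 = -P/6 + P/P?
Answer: -377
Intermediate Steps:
v(P) = 8 - 4*P/3 (v(P) = 8*(-P/6 + P/P) = 8*(-P*(⅙) + 1) = 8*(-P/6 + 1) = 8*(1 - P/6) = 8 - 4*P/3)
t(j) = j + 2*j² (t(j) = (j² + j²) + j = 2*j² + j = j + 2*j²)
v(-1)*(-42) + t(-3) = (8 - 4/3*(-1))*(-42) - 3*(1 + 2*(-3)) = (8 + 4/3)*(-42) - 3*(1 - 6) = (28/3)*(-42) - 3*(-5) = -392 + 15 = -377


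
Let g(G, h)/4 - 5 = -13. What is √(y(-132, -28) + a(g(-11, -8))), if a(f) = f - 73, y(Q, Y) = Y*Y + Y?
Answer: √651 ≈ 25.515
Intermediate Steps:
y(Q, Y) = Y + Y² (y(Q, Y) = Y² + Y = Y + Y²)
g(G, h) = -32 (g(G, h) = 20 + 4*(-13) = 20 - 52 = -32)
a(f) = -73 + f
√(y(-132, -28) + a(g(-11, -8))) = √(-28*(1 - 28) + (-73 - 32)) = √(-28*(-27) - 105) = √(756 - 105) = √651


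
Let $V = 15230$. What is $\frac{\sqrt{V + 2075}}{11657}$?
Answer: $\frac{\sqrt{17305}}{11657} \approx 0.011285$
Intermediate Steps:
$\frac{\sqrt{V + 2075}}{11657} = \frac{\sqrt{15230 + 2075}}{11657} = \sqrt{17305} \cdot \frac{1}{11657} = \frac{\sqrt{17305}}{11657}$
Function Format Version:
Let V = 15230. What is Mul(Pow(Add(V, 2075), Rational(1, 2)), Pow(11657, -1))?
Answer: Mul(Rational(1, 11657), Pow(17305, Rational(1, 2))) ≈ 0.011285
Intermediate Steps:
Mul(Pow(Add(V, 2075), Rational(1, 2)), Pow(11657, -1)) = Mul(Pow(Add(15230, 2075), Rational(1, 2)), Pow(11657, -1)) = Mul(Pow(17305, Rational(1, 2)), Rational(1, 11657)) = Mul(Rational(1, 11657), Pow(17305, Rational(1, 2)))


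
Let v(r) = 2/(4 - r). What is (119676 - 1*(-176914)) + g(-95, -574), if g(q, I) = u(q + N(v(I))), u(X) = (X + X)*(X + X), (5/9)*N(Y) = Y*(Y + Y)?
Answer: 58019112863322146/174393936025 ≈ 3.3269e+5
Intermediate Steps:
N(Y) = 18*Y²/5 (N(Y) = 9*(Y*(Y + Y))/5 = 9*(Y*(2*Y))/5 = 9*(2*Y²)/5 = 18*Y²/5)
u(X) = 4*X² (u(X) = (2*X)*(2*X) = 4*X²)
g(q, I) = 4*(q + 72/(5*(-4 + I)²))² (g(q, I) = 4*(q + 18*(-2/(-4 + I))²/5)² = 4*(q + 18*(4/(-4 + I)²)/5)² = 4*(q + 72/(5*(-4 + I)²))²)
(119676 - 1*(-176914)) + g(-95, -574) = (119676 - 1*(-176914)) + 4*(72 + 5*(-95)*(-4 - 574)²)²/(25*(-4 - 574)⁴) = (119676 + 176914) + (4/25)*(72 + 5*(-95)*(-578)²)²/(-578)⁴ = 296590 + (4/25)*(1/111612119056)*(72 + 5*(-95)*334084)² = 296590 + (4/25)*(1/111612119056)*(72 - 158689900)² = 296590 + (4/25)*(1/111612119056)*(-158689828)² = 296590 + (4/25)*(1/111612119056)*25182461510669584 = 296590 + 6295615377667396/174393936025 = 58019112863322146/174393936025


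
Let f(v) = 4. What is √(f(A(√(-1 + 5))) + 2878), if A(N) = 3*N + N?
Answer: √2882 ≈ 53.684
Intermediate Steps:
A(N) = 4*N
√(f(A(√(-1 + 5))) + 2878) = √(4 + 2878) = √2882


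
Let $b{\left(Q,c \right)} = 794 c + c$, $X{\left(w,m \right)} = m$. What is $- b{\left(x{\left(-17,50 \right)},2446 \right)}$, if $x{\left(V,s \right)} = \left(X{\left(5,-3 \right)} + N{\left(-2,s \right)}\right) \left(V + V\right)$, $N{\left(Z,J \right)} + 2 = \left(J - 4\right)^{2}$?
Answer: $-1944570$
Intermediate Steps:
$N{\left(Z,J \right)} = -2 + \left(-4 + J\right)^{2}$ ($N{\left(Z,J \right)} = -2 + \left(J - 4\right)^{2} = -2 + \left(-4 + J\right)^{2}$)
$x{\left(V,s \right)} = 2 V \left(-5 + \left(-4 + s\right)^{2}\right)$ ($x{\left(V,s \right)} = \left(-3 + \left(-2 + \left(-4 + s\right)^{2}\right)\right) \left(V + V\right) = \left(-5 + \left(-4 + s\right)^{2}\right) 2 V = 2 V \left(-5 + \left(-4 + s\right)^{2}\right)$)
$b{\left(Q,c \right)} = 795 c$
$- b{\left(x{\left(-17,50 \right)},2446 \right)} = - 795 \cdot 2446 = \left(-1\right) 1944570 = -1944570$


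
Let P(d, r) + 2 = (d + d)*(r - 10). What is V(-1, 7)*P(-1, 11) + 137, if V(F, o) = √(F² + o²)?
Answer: 137 - 20*√2 ≈ 108.72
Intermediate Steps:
P(d, r) = -2 + 2*d*(-10 + r) (P(d, r) = -2 + (d + d)*(r - 10) = -2 + (2*d)*(-10 + r) = -2 + 2*d*(-10 + r))
V(-1, 7)*P(-1, 11) + 137 = √((-1)² + 7²)*(-2 - 20*(-1) + 2*(-1)*11) + 137 = √(1 + 49)*(-2 + 20 - 22) + 137 = √50*(-4) + 137 = (5*√2)*(-4) + 137 = -20*√2 + 137 = 137 - 20*√2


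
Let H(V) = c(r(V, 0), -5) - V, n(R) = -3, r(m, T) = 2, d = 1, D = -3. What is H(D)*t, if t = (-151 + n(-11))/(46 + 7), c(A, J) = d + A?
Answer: -924/53 ≈ -17.434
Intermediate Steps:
c(A, J) = 1 + A
H(V) = 3 - V (H(V) = (1 + 2) - V = 3 - V)
t = -154/53 (t = (-151 - 3)/(46 + 7) = -154/53 ≈ -2.9057)
H(D)*t = (3 - 1*(-3))*(-154/53) = (3 + 3)*(-154/53) = 6*(-154/53) = -924/53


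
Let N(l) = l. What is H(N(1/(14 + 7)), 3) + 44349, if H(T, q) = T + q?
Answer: 931393/21 ≈ 44352.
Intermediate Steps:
H(N(1/(14 + 7)), 3) + 44349 = (1/(14 + 7) + 3) + 44349 = (1/21 + 3) + 44349 = 64/21 + 44349 = 931393/21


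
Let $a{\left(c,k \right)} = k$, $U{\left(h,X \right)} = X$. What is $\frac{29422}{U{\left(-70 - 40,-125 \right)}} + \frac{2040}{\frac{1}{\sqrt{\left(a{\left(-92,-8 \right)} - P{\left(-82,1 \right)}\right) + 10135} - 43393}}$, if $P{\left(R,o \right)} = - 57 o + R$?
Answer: $- \frac{11065244422}{125} + 2040 \sqrt{10266} \approx -8.8315 \cdot 10^{7}$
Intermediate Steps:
$P{\left(R,o \right)} = R - 57 o$
$\frac{29422}{U{\left(-70 - 40,-125 \right)}} + \frac{2040}{\frac{1}{\sqrt{\left(a{\left(-92,-8 \right)} - P{\left(-82,1 \right)}\right) + 10135} - 43393}} = \frac{29422}{-125} + \frac{2040}{\frac{1}{\sqrt{\left(-8 - \left(-82 - 57\right)\right) + 10135} - 43393}} = 29422 \left(- \frac{1}{125}\right) + \frac{2040}{\frac{1}{\sqrt{\left(-8 - \left(-82 - 57\right)\right) + 10135} - 43393}} = - \frac{29422}{125} + \frac{2040}{\frac{1}{\sqrt{\left(-8 - -139\right) + 10135} - 43393}} = - \frac{29422}{125} + \frac{2040}{\frac{1}{\sqrt{\left(-8 + 139\right) + 10135} - 43393}} = - \frac{29422}{125} + \frac{2040}{\frac{1}{\sqrt{131 + 10135} - 43393}} = - \frac{29422}{125} + \frac{2040}{\frac{1}{\sqrt{10266} - 43393}} = - \frac{29422}{125} + \frac{2040}{\frac{1}{-43393 + \sqrt{10266}}} = - \frac{29422}{125} + 2040 \left(-43393 + \sqrt{10266}\right) = - \frac{29422}{125} - \left(88521720 - 2040 \sqrt{10266}\right) = - \frac{11065244422}{125} + 2040 \sqrt{10266}$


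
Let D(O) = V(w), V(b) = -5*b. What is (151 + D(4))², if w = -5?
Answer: 30976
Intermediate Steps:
D(O) = 25 (D(O) = -5*(-5) = 25)
(151 + D(4))² = (151 + 25)² = 176² = 30976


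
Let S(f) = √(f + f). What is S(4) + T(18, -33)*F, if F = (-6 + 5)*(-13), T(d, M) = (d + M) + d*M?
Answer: -7917 + 2*√2 ≈ -7914.2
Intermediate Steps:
T(d, M) = M + d + M*d (T(d, M) = (M + d) + M*d = M + d + M*d)
S(f) = √2*√f (S(f) = √(2*f) = √2*√f)
F = 13 (F = -1*(-13) = 13)
S(4) + T(18, -33)*F = √2*√4 + (-33 + 18 - 33*18)*13 = √2*2 + (-33 + 18 - 594)*13 = 2*√2 - 609*13 = 2*√2 - 7917 = -7917 + 2*√2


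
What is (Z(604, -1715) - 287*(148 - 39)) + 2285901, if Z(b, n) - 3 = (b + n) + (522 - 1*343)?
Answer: 2253689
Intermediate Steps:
Z(b, n) = 182 + b + n (Z(b, n) = 3 + ((b + n) + (522 - 1*343)) = 3 + ((b + n) + (522 - 343)) = 3 + ((b + n) + 179) = 3 + (179 + b + n) = 182 + b + n)
(Z(604, -1715) - 287*(148 - 39)) + 2285901 = ((182 + 604 - 1715) - 287*(148 - 39)) + 2285901 = (-929 - 287*109) + 2285901 = (-929 - 31283) + 2285901 = -32212 + 2285901 = 2253689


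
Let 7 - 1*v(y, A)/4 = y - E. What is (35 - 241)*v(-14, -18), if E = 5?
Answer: -21424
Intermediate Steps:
v(y, A) = 48 - 4*y (v(y, A) = 28 - 4*(y - 1*5) = 28 - 4*(y - 5) = 28 - 4*(-5 + y) = 28 + (20 - 4*y) = 48 - 4*y)
(35 - 241)*v(-14, -18) = (35 - 241)*(48 - 4*(-14)) = -206*(48 + 56) = -206*104 = -21424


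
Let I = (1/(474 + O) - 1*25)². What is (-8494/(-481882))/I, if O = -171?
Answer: 389912823/13821695152916 ≈ 2.8210e-5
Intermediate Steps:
I = 57365476/91809 (I = (1/(474 - 171) - 1*25)² = (1/303 - 25)² = (-7574/303)² = 57365476/91809 ≈ 624.83)
(-8494/(-481882))/I = (-8494/(-481882))/(57365476/91809) = -8494*(-1/481882)*(91809/57365476) = (4247/240941)*(91809/57365476) = 389912823/13821695152916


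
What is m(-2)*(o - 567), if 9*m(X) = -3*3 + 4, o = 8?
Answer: 2795/9 ≈ 310.56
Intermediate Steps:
m(X) = -5/9 (m(X) = (-3*3 + 4)/9 = (-9 + 4)/9 = (⅑)*(-5) = -5/9)
m(-2)*(o - 567) = -5*(8 - 567)/9 = -5/9*(-559) = 2795/9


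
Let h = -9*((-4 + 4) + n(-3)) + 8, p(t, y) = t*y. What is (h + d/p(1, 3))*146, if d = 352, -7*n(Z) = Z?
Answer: 372446/21 ≈ 17736.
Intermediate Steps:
n(Z) = -Z/7
h = 29/7 (h = -9*((-4 + 4) - ⅐*(-3)) + 8 = -9*(0 + 3/7) + 8 = -9*3/7 + 8 = -27/7 + 8 = 29/7 ≈ 4.1429)
(h + d/p(1, 3))*146 = (29/7 + 352/((1*3)))*146 = (29/7 + 352/3)*146 = (2551/21)*146 = 372446/21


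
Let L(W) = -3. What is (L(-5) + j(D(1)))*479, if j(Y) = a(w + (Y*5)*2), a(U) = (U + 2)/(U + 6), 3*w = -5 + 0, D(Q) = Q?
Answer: -46942/43 ≈ -1091.7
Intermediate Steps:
w = -5/3 (w = (-5 + 0)/3 = (⅓)*(-5) = -5/3 ≈ -1.6667)
a(U) = (2 + U)/(6 + U)
j(Y) = (⅓ + 10*Y)/(13/3 + 10*Y) (j(Y) = (2 + (-5/3 + (Y*5)*2))/(6 + (-5/3 + (Y*5)*2)) = (2 + (-5/3 + (5*Y)*2))/(6 + (-5/3 + (5*Y)*2)) = (2 + (-5/3 + 10*Y))/(6 + (-5/3 + 10*Y)) = (⅓ + 10*Y)/(13/3 + 10*Y))
(L(-5) + j(D(1)))*479 = (-3 + (1 + 30*1)/(13 + 30*1))*479 = (-3 + (1 + 30)/(13 + 30))*479 = (-3 + 31/43)*479 = -98/43*479 = -46942/43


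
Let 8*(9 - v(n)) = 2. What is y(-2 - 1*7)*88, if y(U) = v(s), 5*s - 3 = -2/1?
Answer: 770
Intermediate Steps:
s = 1/5 (s = 3/5 + (-2/1)/5 = 3/5 + (-2*1)/5 = 3/5 + (1/5)*(-2) = 3/5 - 2/5 = 1/5 ≈ 0.20000)
v(n) = 35/4 (v(n) = 9 - 1/8*2 = 9 - 1/4 = 35/4)
y(U) = 35/4
y(-2 - 1*7)*88 = (35/4)*88 = 770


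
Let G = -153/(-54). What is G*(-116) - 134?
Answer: -1388/3 ≈ -462.67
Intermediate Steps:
G = 17/6 (G = -153*(-1/54) = 17/6 ≈ 2.8333)
G*(-116) - 134 = (17/6)*(-116) - 134 = -986/3 - 134 = -1388/3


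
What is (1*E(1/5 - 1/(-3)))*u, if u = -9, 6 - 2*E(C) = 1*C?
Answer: -123/5 ≈ -24.600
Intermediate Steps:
E(C) = 3 - C/2
(1*E(1/5 - 1/(-3)))*u = (1*(3 - (1/5 - 1/(-3))/2))*(-9) = (1*(3 - (1*(⅕) - 1*(-⅓))/2))*(-9) = (1*(3 - (⅕ + ⅓)/2))*(-9) = (1*(3 - ½*8/15))*(-9) = (1*(3 - 4/15))*(-9) = (1*(41/15))*(-9) = (41/15)*(-9) = -123/5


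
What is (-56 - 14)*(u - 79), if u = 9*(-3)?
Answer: 7420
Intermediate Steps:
u = -27
(-56 - 14)*(u - 79) = (-56 - 14)*(-27 - 79) = -70*(-106) = 7420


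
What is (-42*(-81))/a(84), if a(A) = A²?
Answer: 27/56 ≈ 0.48214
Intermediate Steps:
(-42*(-81))/a(84) = (-42*(-81))/(84²) = 3402/7056 = 3402*(1/7056) = 27/56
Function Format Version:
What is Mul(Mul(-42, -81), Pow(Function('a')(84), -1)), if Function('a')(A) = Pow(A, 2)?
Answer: Rational(27, 56) ≈ 0.48214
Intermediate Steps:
Mul(Mul(-42, -81), Pow(Function('a')(84), -1)) = Mul(Mul(-42, -81), Pow(Pow(84, 2), -1)) = Mul(3402, Pow(7056, -1)) = Mul(3402, Rational(1, 7056)) = Rational(27, 56)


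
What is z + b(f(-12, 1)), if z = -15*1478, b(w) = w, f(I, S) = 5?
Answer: -22165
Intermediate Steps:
z = -22170
z + b(f(-12, 1)) = -22170 + 5 = -22165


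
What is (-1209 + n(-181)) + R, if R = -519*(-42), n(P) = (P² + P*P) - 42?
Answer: 86069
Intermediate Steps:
n(P) = -42 + 2*P² (n(P) = (P² + P²) - 42 = 2*P² - 42 = -42 + 2*P²)
R = 21798
(-1209 + n(-181)) + R = (-1209 + (-42 + 2*(-181)²)) + 21798 = (-1209 + (-42 + 2*32761)) + 21798 = (-1209 + (-42 + 65522)) + 21798 = (-1209 + 65480) + 21798 = 64271 + 21798 = 86069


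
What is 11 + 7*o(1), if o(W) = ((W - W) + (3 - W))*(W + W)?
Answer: 39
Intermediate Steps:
o(W) = 2*W*(3 - W) (o(W) = (0 + (3 - W))*(2*W) = (3 - W)*(2*W) = 2*W*(3 - W))
11 + 7*o(1) = 11 + 7*(2*1*(3 - 1*1)) = 11 + 7*(2*1*(3 - 1)) = 11 + 7*(2*1*2) = 11 + 7*4 = 11 + 28 = 39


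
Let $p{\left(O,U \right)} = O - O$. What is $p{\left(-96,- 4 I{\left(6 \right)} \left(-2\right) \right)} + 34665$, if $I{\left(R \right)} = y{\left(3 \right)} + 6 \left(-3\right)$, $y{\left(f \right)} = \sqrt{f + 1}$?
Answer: $34665$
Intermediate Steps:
$y{\left(f \right)} = \sqrt{1 + f}$
$I{\left(R \right)} = -16$ ($I{\left(R \right)} = \sqrt{1 + 3} + 6 \left(-3\right) = \sqrt{4} - 18 = 2 - 18 = -16$)
$p{\left(O,U \right)} = 0$
$p{\left(-96,- 4 I{\left(6 \right)} \left(-2\right) \right)} + 34665 = 0 + 34665 = 34665$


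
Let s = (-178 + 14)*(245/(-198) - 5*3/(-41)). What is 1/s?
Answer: 99/14150 ≈ 0.0069965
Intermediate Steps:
s = 14150/99 (s = -164*(245*(-1/198) - 15*(-1/41)) = -164*(-245/198 + 15/41) = -164*(-7075/8118) = 14150/99 ≈ 142.93)
1/s = 1/(14150/99) = 99/14150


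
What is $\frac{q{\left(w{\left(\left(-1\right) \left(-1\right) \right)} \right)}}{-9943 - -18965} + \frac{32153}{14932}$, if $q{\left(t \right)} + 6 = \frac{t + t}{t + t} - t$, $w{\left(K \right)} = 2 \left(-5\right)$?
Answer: $\frac{145079513}{67358252} \approx 2.1539$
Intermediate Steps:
$w{\left(K \right)} = -10$
$q{\left(t \right)} = -5 - t$ ($q{\left(t \right)} = -6 - \left(t - \frac{t + t}{t + t}\right) = -6 - \left(t - \frac{2 t}{2 t}\right) = -6 + \left(2 t \frac{1}{2 t} - t\right) = -6 - \left(-1 + t\right) = -5 - t$)
$\frac{q{\left(w{\left(\left(-1\right) \left(-1\right) \right)} \right)}}{-9943 - -18965} + \frac{32153}{14932} = \frac{-5 - -10}{-9943 - -18965} + \frac{32153}{14932} = \frac{-5 + 10}{-9943 + 18965} + 32153 \cdot \frac{1}{14932} = \frac{5}{9022} + \frac{32153}{14932} = \frac{145079513}{67358252}$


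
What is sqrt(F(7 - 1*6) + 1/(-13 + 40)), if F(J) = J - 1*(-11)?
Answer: 5*sqrt(39)/9 ≈ 3.4694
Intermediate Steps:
F(J) = 11 + J (F(J) = J + 11 = 11 + J)
sqrt(F(7 - 1*6) + 1/(-13 + 40)) = sqrt((11 + (7 - 1*6)) + 1/(-13 + 40)) = sqrt((11 + (7 - 6)) + 1/27) = sqrt((11 + 1) + 1/27) = sqrt(12 + 1/27) = sqrt(325/27) = 5*sqrt(39)/9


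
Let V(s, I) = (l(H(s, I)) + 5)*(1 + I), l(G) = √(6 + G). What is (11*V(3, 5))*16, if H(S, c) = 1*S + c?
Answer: 5280 + 1056*√14 ≈ 9231.2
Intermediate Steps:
H(S, c) = S + c
V(s, I) = (1 + I)*(5 + √(6 + I + s)) (V(s, I) = (√(6 + (s + I)) + 5)*(1 + I) = (√(6 + (I + s)) + 5)*(1 + I) = (√(6 + I + s) + 5)*(1 + I) = (5 + √(6 + I + s))*(1 + I) = (1 + I)*(5 + √(6 + I + s)))
(11*V(3, 5))*16 = (11*(5 + √(6 + 5 + 3) + 5*5 + 5*√(6 + 5 + 3)))*16 = (11*(5 + √14 + 25 + 5*√14))*16 = (11*(30 + 6*√14))*16 = (330 + 66*√14)*16 = 5280 + 1056*√14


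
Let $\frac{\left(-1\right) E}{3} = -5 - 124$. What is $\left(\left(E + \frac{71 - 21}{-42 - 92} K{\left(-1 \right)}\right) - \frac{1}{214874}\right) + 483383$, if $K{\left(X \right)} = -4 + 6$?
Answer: $\frac{6964612119893}{14396558} \approx 4.8377 \cdot 10^{5}$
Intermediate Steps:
$E = 387$ ($E = - 3 \left(-5 - 124\right) = \left(-3\right) \left(-129\right) = 387$)
$K{\left(X \right)} = 2$
$\left(\left(E + \frac{71 - 21}{-42 - 92} K{\left(-1 \right)}\right) - \frac{1}{214874}\right) + 483383 = \left(\left(387 + \frac{71 - 21}{-42 - 92} \cdot 2\right) - \frac{1}{214874}\right) + 483383 = \left(\left(387 + \frac{50}{-134} \cdot 2\right) - \frac{1}{214874}\right) + 483383 = \left(\left(387 + 50 \left(- \frac{1}{134}\right) 2\right) - \frac{1}{214874}\right) + 483383 = \left(\left(387 - \frac{50}{67}\right) - \frac{1}{214874}\right) + 483383 = \left(\frac{25879}{67} - \frac{1}{214874}\right) + 483383 = \frac{5560724179}{14396558} + 483383 = \frac{6964612119893}{14396558}$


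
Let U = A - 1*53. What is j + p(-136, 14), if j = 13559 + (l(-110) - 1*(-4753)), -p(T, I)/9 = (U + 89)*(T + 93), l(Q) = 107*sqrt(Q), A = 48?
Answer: 50820 + 107*I*sqrt(110) ≈ 50820.0 + 1122.2*I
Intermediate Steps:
U = -5 (U = 48 - 1*53 = 48 - 53 = -5)
p(T, I) = -70308 - 756*T (p(T, I) = -9*(-5 + 89)*(T + 93) = -756*(93 + T) = -9*(7812 + 84*T) = -70308 - 756*T)
j = 18312 + 107*I*sqrt(110) (j = 13559 + (107*sqrt(-110) - 1*(-4753)) = 13559 + (107*(I*sqrt(110)) + 4753) = 13559 + (107*I*sqrt(110) + 4753) = 13559 + (4753 + 107*I*sqrt(110)) = 18312 + 107*I*sqrt(110) ≈ 18312.0 + 1122.2*I)
j + p(-136, 14) = (18312 + 107*I*sqrt(110)) + (-70308 - 756*(-136)) = (18312 + 107*I*sqrt(110)) + (-70308 + 102816) = (18312 + 107*I*sqrt(110)) + 32508 = 50820 + 107*I*sqrt(110)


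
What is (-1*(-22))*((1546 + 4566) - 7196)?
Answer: -23848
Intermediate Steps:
(-1*(-22))*((1546 + 4566) - 7196) = 22*(6112 - 7196) = 22*(-1084) = -23848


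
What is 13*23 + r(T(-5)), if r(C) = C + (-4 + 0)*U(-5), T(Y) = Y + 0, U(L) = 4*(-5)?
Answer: 374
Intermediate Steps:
U(L) = -20
T(Y) = Y
r(C) = 80 + C (r(C) = C + (-4 + 0)*(-20) = C - 4*(-20) = C + 80 = 80 + C)
13*23 + r(T(-5)) = 13*23 + (80 - 5) = 299 + 75 = 374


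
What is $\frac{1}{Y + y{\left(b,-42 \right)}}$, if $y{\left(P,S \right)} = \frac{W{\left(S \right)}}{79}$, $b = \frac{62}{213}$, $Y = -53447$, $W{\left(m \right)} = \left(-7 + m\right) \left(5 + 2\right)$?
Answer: $- \frac{79}{4222656} \approx -1.8709 \cdot 10^{-5}$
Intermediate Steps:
$W{\left(m \right)} = -49 + 7 m$ ($W{\left(m \right)} = \left(-7 + m\right) 7 = -49 + 7 m$)
$b = \frac{62}{213}$ ($b = 62 \cdot \frac{1}{213} = \frac{62}{213} \approx 0.29108$)
$y{\left(P,S \right)} = - \frac{49}{79} + \frac{7 S}{79}$ ($y{\left(P,S \right)} = \frac{-49 + 7 S}{79} = \left(-49 + 7 S\right) \frac{1}{79} = - \frac{49}{79} + \frac{7 S}{79}$)
$\frac{1}{Y + y{\left(b,-42 \right)}} = \frac{1}{-53447 + \left(- \frac{49}{79} + \frac{7}{79} \left(-42\right)\right)} = \frac{1}{-53447 - \frac{343}{79}} = \frac{1}{- \frac{4222656}{79}} = - \frac{79}{4222656}$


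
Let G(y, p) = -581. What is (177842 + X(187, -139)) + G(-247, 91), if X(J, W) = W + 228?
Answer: 177350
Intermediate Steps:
X(J, W) = 228 + W
(177842 + X(187, -139)) + G(-247, 91) = (177842 + (228 - 139)) - 581 = (177842 + 89) - 581 = 177931 - 581 = 177350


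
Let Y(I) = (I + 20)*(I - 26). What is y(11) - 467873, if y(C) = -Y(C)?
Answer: -467408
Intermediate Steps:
Y(I) = (-26 + I)*(20 + I) (Y(I) = (20 + I)*(-26 + I) = (-26 + I)*(20 + I))
y(C) = 520 - C² + 6*C (y(C) = -(-520 + C² - 6*C) = 520 - C² + 6*C)
y(11) - 467873 = (520 - 1*11² + 6*11) - 467873 = (520 - 1*121 + 66) - 467873 = (520 - 121 + 66) - 467873 = 465 - 467873 = -467408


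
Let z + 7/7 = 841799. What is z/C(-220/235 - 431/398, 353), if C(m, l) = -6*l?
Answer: -420899/1059 ≈ -397.45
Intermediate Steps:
z = 841798 (z = -1 + 841799 = 841798)
z/C(-220/235 - 431/398, 353) = 841798/((-6*353)) = 841798/(-2118) = 841798*(-1/2118) = -420899/1059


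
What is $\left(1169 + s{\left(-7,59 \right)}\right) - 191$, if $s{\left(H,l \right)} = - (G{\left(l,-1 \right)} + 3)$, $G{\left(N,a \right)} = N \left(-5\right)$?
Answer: $1270$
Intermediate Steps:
$G{\left(N,a \right)} = - 5 N$
$s{\left(H,l \right)} = -3 + 5 l$ ($s{\left(H,l \right)} = - (- 5 l + 3) = - (3 - 5 l) = -3 + 5 l$)
$\left(1169 + s{\left(-7,59 \right)}\right) - 191 = \left(1169 + \left(-3 + 5 \cdot 59\right)\right) - 191 = \left(1169 + \left(-3 + 295\right)\right) - 191 = \left(1169 + 292\right) - 191 = 1461 - 191 = 1270$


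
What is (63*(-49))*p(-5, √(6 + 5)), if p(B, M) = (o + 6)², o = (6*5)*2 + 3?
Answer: -14697207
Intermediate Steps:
o = 63 (o = 30*2 + 3 = 60 + 3 = 63)
p(B, M) = 4761 (p(B, M) = (63 + 6)² = 69² = 4761)
(63*(-49))*p(-5, √(6 + 5)) = (63*(-49))*4761 = -3087*4761 = -14697207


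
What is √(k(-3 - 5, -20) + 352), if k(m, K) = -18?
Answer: √334 ≈ 18.276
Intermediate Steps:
√(k(-3 - 5, -20) + 352) = √(-18 + 352) = √334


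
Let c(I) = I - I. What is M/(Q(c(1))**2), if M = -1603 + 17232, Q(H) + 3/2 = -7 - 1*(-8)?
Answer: 62516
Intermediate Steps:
c(I) = 0
Q(H) = -1/2 (Q(H) = -3/2 + (-7 - 1*(-8)) = -3/2 + (-7 + 8) = -3/2 + 1 = -1/2)
M = 15629
M/(Q(c(1))**2) = 15629/((-1/2)**2) = 15629/(1/4) = 15629*4 = 62516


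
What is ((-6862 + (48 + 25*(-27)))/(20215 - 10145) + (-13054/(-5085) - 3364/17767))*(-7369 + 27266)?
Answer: 5916123553461037/181955222730 ≈ 32514.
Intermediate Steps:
((-6862 + (48 + 25*(-27)))/(20215 - 10145) + (-13054/(-5085) - 3364/17767))*(-7369 + 27266) = ((-6862 + (48 - 675))/10070 + (-13054*(-1/5085) - 3364*1/17767))*19897 = ((-6862 - 627)*(1/10070) + (13054/5085 - 3364/17767))*19897 = (-7489*1/10070 + 214824478/90345195)*19897 = (-7489/10070 + 214824478/90345195)*19897 = (297337465621/181955222730)*19897 = 5916123553461037/181955222730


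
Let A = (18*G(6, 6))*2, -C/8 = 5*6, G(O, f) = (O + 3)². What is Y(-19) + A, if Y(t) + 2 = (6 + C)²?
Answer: 57670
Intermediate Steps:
G(O, f) = (3 + O)²
C = -240 (C = -40*6 = -8*30 = -240)
A = 2916 (A = (18*(3 + 6)²)*2 = (18*9²)*2 = (18*81)*2 = 1458*2 = 2916)
Y(t) = 54754 (Y(t) = -2 + (6 - 240)² = -2 + (-234)² = -2 + 54756 = 54754)
Y(-19) + A = 54754 + 2916 = 57670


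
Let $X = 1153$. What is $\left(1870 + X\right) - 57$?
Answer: $2966$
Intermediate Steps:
$\left(1870 + X\right) - 57 = \left(1870 + 1153\right) - 57 = 3023 - 57 = 2966$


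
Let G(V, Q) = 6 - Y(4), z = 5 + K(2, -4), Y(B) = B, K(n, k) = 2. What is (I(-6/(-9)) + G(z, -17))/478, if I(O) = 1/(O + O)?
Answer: 11/1912 ≈ 0.0057531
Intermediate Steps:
z = 7 (z = 5 + 2 = 7)
G(V, Q) = 2 (G(V, Q) = 6 - 1*4 = 6 - 4 = 2)
I(O) = 1/(2*O)
(I(-6/(-9)) + G(z, -17))/478 = (1/(2*((-6/(-9)))) + 2)/478 = (1/(2*((-6*(-1/9)))) + 2)*(1/478) = (1/(2*(2/3)) + 2)*(1/478) = ((1/2)*(3/2) + 2)*(1/478) = (3/4 + 2)*(1/478) = (11/4)*(1/478) = 11/1912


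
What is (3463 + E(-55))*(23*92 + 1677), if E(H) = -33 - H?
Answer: 13218605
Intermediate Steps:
(3463 + E(-55))*(23*92 + 1677) = (3463 + (-33 - 1*(-55)))*(23*92 + 1677) = (3463 + (-33 + 55))*(2116 + 1677) = (3463 + 22)*3793 = 3485*3793 = 13218605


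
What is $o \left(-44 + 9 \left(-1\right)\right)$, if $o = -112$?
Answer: $5936$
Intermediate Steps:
$o \left(-44 + 9 \left(-1\right)\right) = - 112 \left(-44 + 9 \left(-1\right)\right) = - 112 \left(-44 - 9\right) = \left(-112\right) \left(-53\right) = 5936$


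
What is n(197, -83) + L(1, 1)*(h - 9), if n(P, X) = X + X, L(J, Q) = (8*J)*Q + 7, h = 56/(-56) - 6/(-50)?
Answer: -1571/5 ≈ -314.20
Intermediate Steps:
h = -22/25 (h = 56*(-1/56) - 6*(-1/50) = -1 + 3/25 = -22/25 ≈ -0.88000)
L(J, Q) = 7 + 8*J*Q (L(J, Q) = 8*J*Q + 7 = 7 + 8*J*Q)
n(P, X) = 2*X
n(197, -83) + L(1, 1)*(h - 9) = 2*(-83) + (7 + 8*1*1)*(-22/25 - 9) = -166 + (7 + 8)*(-247/25) = -166 + 15*(-247/25) = -166 - 741/5 = -1571/5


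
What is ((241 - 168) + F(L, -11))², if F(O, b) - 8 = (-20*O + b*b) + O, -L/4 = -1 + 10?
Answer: 784996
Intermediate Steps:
L = -36 (L = -4*(-1 + 10) = -4*9 = -36)
F(O, b) = 8 + b² - 19*O (F(O, b) = 8 + ((-20*O + b*b) + O) = 8 + ((-20*O + b²) + O) = 8 + ((b² - 20*O) + O) = 8 + (b² - 19*O) = 8 + b² - 19*O)
((241 - 168) + F(L, -11))² = ((241 - 168) + (8 + (-11)² - 19*(-36)))² = (73 + (8 + 121 + 684))² = (73 + 813)² = 886² = 784996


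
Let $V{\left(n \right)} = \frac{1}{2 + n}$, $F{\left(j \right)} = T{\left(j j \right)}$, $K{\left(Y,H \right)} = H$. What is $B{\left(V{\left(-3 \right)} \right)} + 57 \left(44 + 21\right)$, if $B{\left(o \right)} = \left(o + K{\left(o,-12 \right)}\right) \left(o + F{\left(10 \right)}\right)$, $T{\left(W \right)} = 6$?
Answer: $3640$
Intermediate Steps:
$F{\left(j \right)} = 6$
$B{\left(o \right)} = \left(-12 + o\right) \left(6 + o\right)$ ($B{\left(o \right)} = \left(o - 12\right) \left(o + 6\right) = \left(-12 + o\right) \left(6 + o\right)$)
$B{\left(V{\left(-3 \right)} \right)} + 57 \left(44 + 21\right) = \left(-72 + \left(\frac{1}{2 - 3}\right)^{2} - \frac{6}{2 - 3}\right) + 57 \left(44 + 21\right) = \left(-72 + \left(\frac{1}{-1}\right)^{2} - \frac{6}{-1}\right) + 57 \cdot 65 = \left(-72 + \left(-1\right)^{2} - -6\right) + 3705 = \left(-72 + 1 + 6\right) + 3705 = -65 + 3705 = 3640$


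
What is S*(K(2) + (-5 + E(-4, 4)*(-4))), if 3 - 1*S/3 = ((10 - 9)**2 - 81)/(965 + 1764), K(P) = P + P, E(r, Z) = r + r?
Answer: 768831/2729 ≈ 281.73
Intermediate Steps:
E(r, Z) = 2*r
K(P) = 2*P
S = 24801/2729 (S = 9 - 3*((10 - 9)**2 - 81)/(965 + 1764) = 9 - 3*(1**2 - 81)/2729 = 9 - 3*(1 - 81)/2729 = 9 - (-240)/2729 = 9 - 3*(-80/2729) = 9 + 240/2729 = 24801/2729 ≈ 9.0880)
S*(K(2) + (-5 + E(-4, 4)*(-4))) = 24801*(2*2 + (-5 + (2*(-4))*(-4)))/2729 = 24801*(4 + (-5 - 8*(-4)))/2729 = 24801*(4 + (-5 + 32))/2729 = 24801*(4 + 27)/2729 = (24801/2729)*31 = 768831/2729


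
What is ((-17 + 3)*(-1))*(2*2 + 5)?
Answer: 126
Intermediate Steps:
((-17 + 3)*(-1))*(2*2 + 5) = (-14*(-1))*(4 + 5) = 14*9 = 126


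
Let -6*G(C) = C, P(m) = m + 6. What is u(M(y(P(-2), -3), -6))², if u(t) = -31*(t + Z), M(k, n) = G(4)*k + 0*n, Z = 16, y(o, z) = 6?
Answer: 138384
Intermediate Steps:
P(m) = 6 + m
G(C) = -C/6
M(k, n) = -2*k/3 (M(k, n) = (-⅙*4)*k + 0*n = -2*k/3 + 0 = -2*k/3)
u(t) = -496 - 31*t (u(t) = -31*(t + 16) = -31*(16 + t) = -496 - 31*t)
u(M(y(P(-2), -3), -6))² = (-496 - (-62)*6/3)² = (-496 - 31*(-4))² = (-496 + 124)² = (-372)² = 138384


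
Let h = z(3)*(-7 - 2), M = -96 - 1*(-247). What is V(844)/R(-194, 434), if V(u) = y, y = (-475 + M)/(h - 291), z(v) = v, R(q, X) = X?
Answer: 27/11501 ≈ 0.0023476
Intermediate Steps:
M = 151 (M = -96 + 247 = 151)
h = -27 (h = 3*(-7 - 2) = 3*(-9) = -27)
y = 54/53 (y = (-475 + 151)/(-27 - 291) = -324/(-318) = -324*(-1/318) = 54/53 ≈ 1.0189)
V(u) = 54/53
V(844)/R(-194, 434) = (54/53)/434 = (54/53)*(1/434) = 27/11501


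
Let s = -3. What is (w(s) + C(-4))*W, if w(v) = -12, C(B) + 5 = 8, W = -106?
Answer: 954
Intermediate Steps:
C(B) = 3 (C(B) = -5 + 8 = 3)
(w(s) + C(-4))*W = (-12 + 3)*(-106) = -9*(-106) = 954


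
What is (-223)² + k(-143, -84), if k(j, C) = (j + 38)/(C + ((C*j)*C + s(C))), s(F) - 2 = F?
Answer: 50185213951/1009174 ≈ 49729.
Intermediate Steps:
s(F) = 2 + F
k(j, C) = (38 + j)/(2 + 2*C + j*C²) (k(j, C) = (j + 38)/(C + ((C*j)*C + (2 + C))) = (38 + j)/(C + (j*C² + (2 + C))) = (38 + j)/(C + (2 + C + j*C²)) = (38 + j)/(2 + 2*C + j*C²))
(-223)² + k(-143, -84) = (-223)² + (38 - 143)/(2 + 2*(-84) - 143*(-84)²) = 49729 - 105/(2 - 168 - 143*7056) = 49729 - 105/(2 - 168 - 1009008) = 49729 - 105/(-1009174) = 49729 - 1/1009174*(-105) = 49729 + 105/1009174 = 50185213951/1009174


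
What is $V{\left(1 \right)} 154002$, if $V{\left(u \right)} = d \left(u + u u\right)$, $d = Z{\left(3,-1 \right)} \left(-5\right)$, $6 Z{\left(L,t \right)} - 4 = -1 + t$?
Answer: $-513340$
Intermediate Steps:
$Z{\left(L,t \right)} = \frac{1}{2} + \frac{t}{6}$ ($Z{\left(L,t \right)} = \frac{2}{3} + \frac{-1 + t}{6} = \frac{2}{3} + \left(- \frac{1}{6} + \frac{t}{6}\right) = \frac{1}{2} + \frac{t}{6}$)
$d = - \frac{5}{3}$ ($d = \left(\frac{1}{2} + \frac{1}{6} \left(-1\right)\right) \left(-5\right) = \left(\frac{1}{2} - \frac{1}{6}\right) \left(-5\right) = \frac{1}{3} \left(-5\right) = - \frac{5}{3} \approx -1.6667$)
$V{\left(u \right)} = - \frac{5 u}{3} - \frac{5 u^{2}}{3}$ ($V{\left(u \right)} = - \frac{5 \left(u + u u\right)}{3} = - \frac{5 \left(u + u^{2}\right)}{3} = - \frac{5 u}{3} - \frac{5 u^{2}}{3}$)
$V{\left(1 \right)} 154002 = \left(- \frac{5}{3}\right) 1 \left(1 + 1\right) 154002 = \left(- \frac{5}{3}\right) 1 \cdot 2 \cdot 154002 = \left(- \frac{10}{3}\right) 154002 = -513340$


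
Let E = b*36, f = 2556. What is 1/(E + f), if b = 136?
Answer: 1/7452 ≈ 0.00013419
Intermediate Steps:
E = 4896 (E = 136*36 = 4896)
1/(E + f) = 1/(4896 + 2556) = 1/7452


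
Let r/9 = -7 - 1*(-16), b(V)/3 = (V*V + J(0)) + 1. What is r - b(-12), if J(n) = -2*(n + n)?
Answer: -354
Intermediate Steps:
J(n) = -4*n
b(V) = 3 + 3*V**2 (b(V) = 3*((V*V - 4*0) + 1) = 3*((V**2 + 0) + 1) = 3*(V**2 + 1) = 3*(1 + V**2) = 3 + 3*V**2)
r = 81 (r = 9*(-7 - 1*(-16)) = 9*(-7 + 16) = 9*9 = 81)
r - b(-12) = 81 - (3 + 3*(-12)**2) = 81 - (3 + 3*144) = 81 - (3 + 432) = 81 - 1*435 = 81 - 435 = -354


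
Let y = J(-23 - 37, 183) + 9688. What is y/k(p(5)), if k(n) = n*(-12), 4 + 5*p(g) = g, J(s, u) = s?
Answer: -12035/3 ≈ -4011.7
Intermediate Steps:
p(g) = -⅘ + g/5
y = 9628 (y = (-23 - 37) + 9688 = -60 + 9688 = 9628)
k(n) = -12*n
y/k(p(5)) = 9628/((-12*(-⅘ + (⅕)*5))) = 9628/((-12*(-⅘ + 1))) = 9628/((-12*⅕)) = 9628/(-12/5) = 9628*(-5/12) = -12035/3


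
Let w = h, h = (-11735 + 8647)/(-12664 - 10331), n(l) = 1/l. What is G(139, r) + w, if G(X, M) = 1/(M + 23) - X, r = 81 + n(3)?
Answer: -999407936/7197435 ≈ -138.86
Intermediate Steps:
r = 244/3 (r = 81 + 1/3 = 81 + ⅓ = 244/3 ≈ 81.333)
h = 3088/22995 (h = -3088/(-22995) = -3088*(-1/22995) = 3088/22995 ≈ 0.13429)
G(X, M) = 1/(23 + M) - X
w = 3088/22995 ≈ 0.13429
G(139, r) + w = (1 - 23*139 - 1*244/3*139)/(23 + 244/3) + 3088/22995 = (1 - 3197 - 33916/3)/(313/3) + 3088/22995 = (3/313)*(-43504/3) + 3088/22995 = -43504/313 + 3088/22995 = -999407936/7197435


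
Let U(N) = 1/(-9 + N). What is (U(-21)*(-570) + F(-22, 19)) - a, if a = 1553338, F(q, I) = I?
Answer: -1553300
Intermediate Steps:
(U(-21)*(-570) + F(-22, 19)) - a = (-570/(-9 - 21) + 19) - 1*1553338 = (-570/(-30) + 19) - 1553338 = (-1/30*(-570) + 19) - 1553338 = (19 + 19) - 1553338 = 38 - 1553338 = -1553300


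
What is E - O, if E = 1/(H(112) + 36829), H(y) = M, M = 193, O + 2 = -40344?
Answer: 1493689613/37022 ≈ 40346.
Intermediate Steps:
O = -40346 (O = -2 - 40344 = -40346)
H(y) = 193
E = 1/37022 (E = 1/(193 + 36829) = 1/37022 ≈ 2.7011e-5)
E - O = 1/37022 - 1*(-40346) = 1/37022 + 40346 = 1493689613/37022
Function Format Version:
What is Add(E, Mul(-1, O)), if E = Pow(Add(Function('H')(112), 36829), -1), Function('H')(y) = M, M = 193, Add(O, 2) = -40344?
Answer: Rational(1493689613, 37022) ≈ 40346.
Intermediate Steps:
O = -40346 (O = Add(-2, -40344) = -40346)
Function('H')(y) = 193
E = Rational(1, 37022) (E = Pow(Add(193, 36829), -1) = Pow(37022, -1) = Rational(1, 37022) ≈ 2.7011e-5)
Add(E, Mul(-1, O)) = Add(Rational(1, 37022), Mul(-1, -40346)) = Add(Rational(1, 37022), 40346) = Rational(1493689613, 37022)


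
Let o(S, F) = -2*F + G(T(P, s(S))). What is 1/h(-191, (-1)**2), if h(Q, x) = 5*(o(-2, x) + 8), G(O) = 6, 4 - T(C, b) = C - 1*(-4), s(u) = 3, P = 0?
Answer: 1/60 ≈ 0.016667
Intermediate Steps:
T(C, b) = -C (T(C, b) = 4 - (C - 1*(-4)) = 4 - (C + 4) = 4 - (4 + C) = 4 + (-4 - C) = -C)
o(S, F) = 6 - 2*F (o(S, F) = -2*F + 6 = 6 - 2*F)
h(Q, x) = 70 - 10*x (h(Q, x) = 5*((6 - 2*x) + 8) = 5*(14 - 2*x) = 70 - 10*x)
1/h(-191, (-1)**2) = 1/(70 - 10*(-1)**2) = 1/(70 - 10*1) = 1/(70 - 10) = 1/60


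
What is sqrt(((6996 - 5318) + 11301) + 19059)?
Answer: sqrt(32038) ≈ 178.99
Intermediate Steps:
sqrt(((6996 - 5318) + 11301) + 19059) = sqrt((1678 + 11301) + 19059) = sqrt(12979 + 19059) = sqrt(32038)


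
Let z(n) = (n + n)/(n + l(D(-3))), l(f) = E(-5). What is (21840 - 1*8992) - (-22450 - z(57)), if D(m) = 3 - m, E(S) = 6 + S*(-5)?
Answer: 1553169/44 ≈ 35299.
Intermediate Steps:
E(S) = 6 - 5*S
l(f) = 31 (l(f) = 6 - 5*(-5) = 6 + 25 = 31)
z(n) = 2*n/(31 + n) (z(n) = (n + n)/(n + 31) = (2*n)/(31 + n) = 2*n/(31 + n))
(21840 - 1*8992) - (-22450 - z(57)) = (21840 - 1*8992) - (-22450 - 2*57/(31 + 57)) = (21840 - 8992) - (-22450 - 2*57/88) = 12848 - (-22450 - 2*57/88) = 12848 - (-22450 - 1*57/44) = 12848 - (-22450 - 57/44) = 12848 - 1*(-987857/44) = 12848 + 987857/44 = 1553169/44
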